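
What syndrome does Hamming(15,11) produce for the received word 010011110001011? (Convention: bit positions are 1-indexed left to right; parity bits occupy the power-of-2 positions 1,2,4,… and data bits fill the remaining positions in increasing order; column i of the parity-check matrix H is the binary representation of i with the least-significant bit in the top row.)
Syndrome s = H · r^T (mod 2), r = 010011110001011:
  s[0] = (101010101010101)·(010011110001011) mod 2 = 0+0+0+0+1+0+1+0+0+0+0+0+0+0+1 mod 2 = 1
  s[1] = (011001100110011)·(010011110001011) mod 2 = 0+1+0+0+0+1+1+0+0+0+0+0+0+1+1 mod 2 = 1
  s[2] = (000111100001111)·(010011110001011) mod 2 = 0+0+0+0+1+1+1+0+0+0+0+1+0+1+1 mod 2 = 0
  s[3] = (000000011111111)·(010011110001011) mod 2 = 0+0+0+0+0+0+0+1+0+0+0+1+0+1+1 mod 2 = 0
Syndrome = 1100
Non-zero syndrome: error at position 3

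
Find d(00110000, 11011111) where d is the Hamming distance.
XOR = 11101111, count of 1s = 7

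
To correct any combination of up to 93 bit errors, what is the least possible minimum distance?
Correcting t errors requires d_min ≥ 2t + 1 = 2·93 + 1 = 187.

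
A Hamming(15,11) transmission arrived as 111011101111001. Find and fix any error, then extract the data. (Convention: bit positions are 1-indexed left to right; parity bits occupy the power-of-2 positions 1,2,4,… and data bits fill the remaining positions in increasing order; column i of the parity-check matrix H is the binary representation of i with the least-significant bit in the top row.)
Syndrome s = H · r^T (mod 2), r = 111011101111001:
  s[0] = (101010101010101)·(111011101111001) mod 2 = 1+0+1+0+1+0+1+0+1+0+1+0+0+0+1 mod 2 = 1
  s[1] = (011001100110011)·(111011101111001) mod 2 = 0+1+1+0+0+1+1+0+0+1+1+0+0+0+1 mod 2 = 1
  s[2] = (000111100001111)·(111011101111001) mod 2 = 0+0+0+0+1+1+1+0+0+0+0+1+0+0+1 mod 2 = 1
  s[3] = (000000011111111)·(111011101111001) mod 2 = 0+0+0+0+0+0+0+0+1+1+1+1+0+0+1 mod 2 = 1
Syndrome = 1111
Column 15 of H equals this syndrome → error at bit 15 (1-indexed).
Flip bit 15: 111011101111001 → 111011101111000
Extract data bits at positions {3,5,6,7,9,10,11,12,13,14,15}: 11111111000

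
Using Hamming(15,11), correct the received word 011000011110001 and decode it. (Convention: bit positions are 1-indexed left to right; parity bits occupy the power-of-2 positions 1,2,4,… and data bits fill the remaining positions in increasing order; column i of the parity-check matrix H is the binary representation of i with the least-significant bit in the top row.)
Syndrome s = H · r^T (mod 2), r = 011000011110001:
  s[0] = (101010101010101)·(011000011110001) mod 2 = 0+0+1+0+0+0+0+0+1+0+1+0+0+0+1 mod 2 = 0
  s[1] = (011001100110011)·(011000011110001) mod 2 = 0+1+1+0+0+0+0+0+0+1+1+0+0+0+1 mod 2 = 1
  s[2] = (000111100001111)·(011000011110001) mod 2 = 0+0+0+0+0+0+0+0+0+0+0+0+0+0+1 mod 2 = 1
  s[3] = (000000011111111)·(011000011110001) mod 2 = 0+0+0+0+0+0+0+1+1+1+1+0+0+0+1 mod 2 = 1
Syndrome = 0111
Column 14 of H equals this syndrome → error at bit 14 (1-indexed).
Flip bit 14: 011000011110001 → 011000011110011
Extract data bits at positions {3,5,6,7,9,10,11,12,13,14,15}: 10001110011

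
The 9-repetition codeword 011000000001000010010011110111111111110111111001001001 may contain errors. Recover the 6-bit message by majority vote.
Split into 9-bit blocks and majority-vote each:
  block 1 = 011000000: 2 ones, 7 zeros → 0
  block 2 = 001000010: 2 ones, 7 zeros → 0
  block 3 = 010011110: 5 ones, 4 zeros → 1
  block 4 = 111111111: 9 ones, 0 zeros → 1
  block 5 = 110111111: 8 ones, 1 zeros → 1
  block 6 = 001001001: 3 ones, 6 zeros → 0
Decoded = 001110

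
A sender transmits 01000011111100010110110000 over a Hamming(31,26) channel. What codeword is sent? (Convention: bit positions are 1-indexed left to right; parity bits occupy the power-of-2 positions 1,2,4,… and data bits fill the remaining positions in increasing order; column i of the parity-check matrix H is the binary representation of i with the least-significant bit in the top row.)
Codeword c = d · G (mod 2), d = 01000011111100010110110000:
  c[0] = d·G[:,0] = (01000011111100010110110000)·(11011010101101010101010101) mod 2 = 0+1+0+0+0+0+1+0+1+0+1+1+0+0+0+1+0+1+0+0+0+1+0+0+0+0 mod 2 = 0
  c[1] = d·G[:,1] = (01000011111100010110110000)·(10110110011011001100110011) mod 2 = 0+0+0+0+0+0+1+0+0+1+1+0+0+0+0+0+0+1+0+0+1+1+0+0+0+0 mod 2 = 0
  c[2] = d·G[:,2] = (01000011111100010110110000)·(10000000000000000000000000) mod 2 = 0+0+0+0+0+0+0+0+0+0+0+0+0+0+0+0+0+0+0+0+0+0+0+0+0+0 mod 2 = 0
  c[3] = d·G[:,3] = (01000011111100010110110000)·(01110001111000111100001111) mod 2 = 0+1+0+0+0+0+0+1+1+1+1+0+0+0+0+1+0+1+0+0+0+0+0+0+0+0 mod 2 = 1
  c[4] = d·G[:,4] = (01000011111100010110110000)·(01000000000000000000000000) mod 2 = 0+1+0+0+0+0+0+0+0+0+0+0+0+0+0+0+0+0+0+0+0+0+0+0+0+0 mod 2 = 1
  c[5] = d·G[:,5] = (01000011111100010110110000)·(00100000000000000000000000) mod 2 = 0+0+0+0+0+0+0+0+0+0+0+0+0+0+0+0+0+0+0+0+0+0+0+0+0+0 mod 2 = 0
  c[6] = d·G[:,6] = (01000011111100010110110000)·(00010000000000000000000000) mod 2 = 0+0+0+0+0+0+0+0+0+0+0+0+0+0+0+0+0+0+0+0+0+0+0+0+0+0 mod 2 = 0
  c[7] = d·G[:,7] = (01000011111100010110110000)·(00001111111000000011111111) mod 2 = 0+0+0+0+0+0+1+1+1+1+1+0+0+0+0+0+0+0+1+0+1+1+0+0+0+0 mod 2 = 0
  c[8] = d·G[:,8] = (01000011111100010110110000)·(00001000000000000000000000) mod 2 = 0+0+0+0+0+0+0+0+0+0+0+0+0+0+0+0+0+0+0+0+0+0+0+0+0+0 mod 2 = 0
  c[9] = d·G[:,9] = (01000011111100010110110000)·(00000100000000000000000000) mod 2 = 0+0+0+0+0+0+0+0+0+0+0+0+0+0+0+0+0+0+0+0+0+0+0+0+0+0 mod 2 = 0
  c[10] = d·G[:,10] = (01000011111100010110110000)·(00000010000000000000000000) mod 2 = 0+0+0+0+0+0+1+0+0+0+0+0+0+0+0+0+0+0+0+0+0+0+0+0+0+0 mod 2 = 1
  c[11] = d·G[:,11] = (01000011111100010110110000)·(00000001000000000000000000) mod 2 = 0+0+0+0+0+0+0+1+0+0+0+0+0+0+0+0+0+0+0+0+0+0+0+0+0+0 mod 2 = 1
  c[12] = d·G[:,12] = (01000011111100010110110000)·(00000000100000000000000000) mod 2 = 0+0+0+0+0+0+0+0+1+0+0+0+0+0+0+0+0+0+0+0+0+0+0+0+0+0 mod 2 = 1
  c[13] = d·G[:,13] = (01000011111100010110110000)·(00000000010000000000000000) mod 2 = 0+0+0+0+0+0+0+0+0+1+0+0+0+0+0+0+0+0+0+0+0+0+0+0+0+0 mod 2 = 1
  c[14] = d·G[:,14] = (01000011111100010110110000)·(00000000001000000000000000) mod 2 = 0+0+0+0+0+0+0+0+0+0+1+0+0+0+0+0+0+0+0+0+0+0+0+0+0+0 mod 2 = 1
  c[15] = d·G[:,15] = (01000011111100010110110000)·(00000000000111111111111111) mod 2 = 0+0+0+0+0+0+0+0+0+0+0+1+0+0+0+1+0+1+1+0+1+1+0+0+0+0 mod 2 = 0
  c[16] = d·G[:,16] = (01000011111100010110110000)·(00000000000100000000000000) mod 2 = 0+0+0+0+0+0+0+0+0+0+0+1+0+0+0+0+0+0+0+0+0+0+0+0+0+0 mod 2 = 1
  c[17] = d·G[:,17] = (01000011111100010110110000)·(00000000000010000000000000) mod 2 = 0+0+0+0+0+0+0+0+0+0+0+0+0+0+0+0+0+0+0+0+0+0+0+0+0+0 mod 2 = 0
  c[18] = d·G[:,18] = (01000011111100010110110000)·(00000000000001000000000000) mod 2 = 0+0+0+0+0+0+0+0+0+0+0+0+0+0+0+0+0+0+0+0+0+0+0+0+0+0 mod 2 = 0
  c[19] = d·G[:,19] = (01000011111100010110110000)·(00000000000000100000000000) mod 2 = 0+0+0+0+0+0+0+0+0+0+0+0+0+0+0+0+0+0+0+0+0+0+0+0+0+0 mod 2 = 0
  c[20] = d·G[:,20] = (01000011111100010110110000)·(00000000000000010000000000) mod 2 = 0+0+0+0+0+0+0+0+0+0+0+0+0+0+0+1+0+0+0+0+0+0+0+0+0+0 mod 2 = 1
  c[21] = d·G[:,21] = (01000011111100010110110000)·(00000000000000001000000000) mod 2 = 0+0+0+0+0+0+0+0+0+0+0+0+0+0+0+0+0+0+0+0+0+0+0+0+0+0 mod 2 = 0
  c[22] = d·G[:,22] = (01000011111100010110110000)·(00000000000000000100000000) mod 2 = 0+0+0+0+0+0+0+0+0+0+0+0+0+0+0+0+0+1+0+0+0+0+0+0+0+0 mod 2 = 1
  c[23] = d·G[:,23] = (01000011111100010110110000)·(00000000000000000010000000) mod 2 = 0+0+0+0+0+0+0+0+0+0+0+0+0+0+0+0+0+0+1+0+0+0+0+0+0+0 mod 2 = 1
  c[24] = d·G[:,24] = (01000011111100010110110000)·(00000000000000000001000000) mod 2 = 0+0+0+0+0+0+0+0+0+0+0+0+0+0+0+0+0+0+0+0+0+0+0+0+0+0 mod 2 = 0
  c[25] = d·G[:,25] = (01000011111100010110110000)·(00000000000000000000100000) mod 2 = 0+0+0+0+0+0+0+0+0+0+0+0+0+0+0+0+0+0+0+0+1+0+0+0+0+0 mod 2 = 1
  c[26] = d·G[:,26] = (01000011111100010110110000)·(00000000000000000000010000) mod 2 = 0+0+0+0+0+0+0+0+0+0+0+0+0+0+0+0+0+0+0+0+0+1+0+0+0+0 mod 2 = 1
  c[27] = d·G[:,27] = (01000011111100010110110000)·(00000000000000000000001000) mod 2 = 0+0+0+0+0+0+0+0+0+0+0+0+0+0+0+0+0+0+0+0+0+0+0+0+0+0 mod 2 = 0
  c[28] = d·G[:,28] = (01000011111100010110110000)·(00000000000000000000000100) mod 2 = 0+0+0+0+0+0+0+0+0+0+0+0+0+0+0+0+0+0+0+0+0+0+0+0+0+0 mod 2 = 0
  c[29] = d·G[:,29] = (01000011111100010110110000)·(00000000000000000000000010) mod 2 = 0+0+0+0+0+0+0+0+0+0+0+0+0+0+0+0+0+0+0+0+0+0+0+0+0+0 mod 2 = 0
  c[30] = d·G[:,30] = (01000011111100010110110000)·(00000000000000000000000001) mod 2 = 0+0+0+0+0+0+0+0+0+0+0+0+0+0+0+0+0+0+0+0+0+0+0+0+0+0 mod 2 = 0
Codeword = 0001100000111110100010110110000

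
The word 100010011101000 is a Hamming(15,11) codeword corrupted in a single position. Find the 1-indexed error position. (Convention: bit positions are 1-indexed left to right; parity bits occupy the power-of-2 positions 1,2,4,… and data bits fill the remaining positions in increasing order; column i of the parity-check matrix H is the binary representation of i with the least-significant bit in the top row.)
Syndrome s = H · r^T (mod 2), r = 100010011101000:
  s[0] = (101010101010101)·(100010011101000) mod 2 = 1+0+0+0+1+0+0+0+1+0+0+0+0+0+0 mod 2 = 1
  s[1] = (011001100110011)·(100010011101000) mod 2 = 0+0+0+0+0+0+0+0+0+1+0+0+0+0+0 mod 2 = 1
  s[2] = (000111100001111)·(100010011101000) mod 2 = 0+0+0+0+1+0+0+0+0+0+0+1+0+0+0 mod 2 = 0
  s[3] = (000000011111111)·(100010011101000) mod 2 = 0+0+0+0+0+0+0+1+1+1+0+1+0+0+0 mod 2 = 0
Syndrome = 1100
Column i of H is the binary representation of i, so the syndrome is the binary index of the flipped bit.
Read s = 1100 with s[0] as LSB: 1·2^0 + 1·2^1 + 0·2^2 + 0·2^3 = 3.
Error is at bit position 3.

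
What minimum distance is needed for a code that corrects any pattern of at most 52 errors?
Correcting t errors requires d_min ≥ 2t + 1 = 2·52 + 1 = 105.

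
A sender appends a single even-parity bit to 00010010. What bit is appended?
Sum of data bits: 0+0+0+1+0+0+1+0 = 2.
2 mod 2 = 0, so parity bit = 0.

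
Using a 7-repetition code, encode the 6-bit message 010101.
Repeat each bit 7× and concatenate:
0→0000000  1→1111111  0→0000000  1→1111111  0→0000000  1→1111111
Codeword = 000000011111110000000111111100000001111111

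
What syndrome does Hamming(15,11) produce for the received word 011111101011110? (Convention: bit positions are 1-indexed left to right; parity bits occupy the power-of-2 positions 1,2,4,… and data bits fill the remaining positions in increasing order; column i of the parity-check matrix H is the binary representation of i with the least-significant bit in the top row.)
Syndrome s = H · r^T (mod 2), r = 011111101011110:
  s[0] = (101010101010101)·(011111101011110) mod 2 = 0+0+1+0+1+0+1+0+1+0+1+0+1+0+0 mod 2 = 0
  s[1] = (011001100110011)·(011111101011110) mod 2 = 0+1+1+0+0+1+1+0+0+0+1+0+0+1+0 mod 2 = 0
  s[2] = (000111100001111)·(011111101011110) mod 2 = 0+0+0+1+1+1+1+0+0+0+0+1+1+1+0 mod 2 = 1
  s[3] = (000000011111111)·(011111101011110) mod 2 = 0+0+0+0+0+0+0+0+1+0+1+1+1+1+0 mod 2 = 1
Syndrome = 0011
Non-zero syndrome: error at position 12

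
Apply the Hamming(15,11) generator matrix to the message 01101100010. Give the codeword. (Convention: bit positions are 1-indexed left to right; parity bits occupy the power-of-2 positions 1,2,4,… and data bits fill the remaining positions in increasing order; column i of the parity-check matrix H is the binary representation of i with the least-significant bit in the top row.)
Codeword c = d · G (mod 2), d = 01101100010:
  c[0] = d·G[:,0] = (01101100010)·(11011010101) mod 2 = 0+1+0+0+1+0+0+0+0+0+0 mod 2 = 0
  c[1] = d·G[:,1] = (01101100010)·(10110110011) mod 2 = 0+0+1+0+0+1+0+0+0+1+0 mod 2 = 1
  c[2] = d·G[:,2] = (01101100010)·(10000000000) mod 2 = 0+0+0+0+0+0+0+0+0+0+0 mod 2 = 0
  c[3] = d·G[:,3] = (01101100010)·(01110001111) mod 2 = 0+1+1+0+0+0+0+0+0+1+0 mod 2 = 1
  c[4] = d·G[:,4] = (01101100010)·(01000000000) mod 2 = 0+1+0+0+0+0+0+0+0+0+0 mod 2 = 1
  c[5] = d·G[:,5] = (01101100010)·(00100000000) mod 2 = 0+0+1+0+0+0+0+0+0+0+0 mod 2 = 1
  c[6] = d·G[:,6] = (01101100010)·(00010000000) mod 2 = 0+0+0+0+0+0+0+0+0+0+0 mod 2 = 0
  c[7] = d·G[:,7] = (01101100010)·(00001111111) mod 2 = 0+0+0+0+1+1+0+0+0+1+0 mod 2 = 1
  c[8] = d·G[:,8] = (01101100010)·(00001000000) mod 2 = 0+0+0+0+1+0+0+0+0+0+0 mod 2 = 1
  c[9] = d·G[:,9] = (01101100010)·(00000100000) mod 2 = 0+0+0+0+0+1+0+0+0+0+0 mod 2 = 1
  c[10] = d·G[:,10] = (01101100010)·(00000010000) mod 2 = 0+0+0+0+0+0+0+0+0+0+0 mod 2 = 0
  c[11] = d·G[:,11] = (01101100010)·(00000001000) mod 2 = 0+0+0+0+0+0+0+0+0+0+0 mod 2 = 0
  c[12] = d·G[:,12] = (01101100010)·(00000000100) mod 2 = 0+0+0+0+0+0+0+0+0+0+0 mod 2 = 0
  c[13] = d·G[:,13] = (01101100010)·(00000000010) mod 2 = 0+0+0+0+0+0+0+0+0+1+0 mod 2 = 1
  c[14] = d·G[:,14] = (01101100010)·(00000000001) mod 2 = 0+0+0+0+0+0+0+0+0+0+0 mod 2 = 0
Codeword = 010111011100010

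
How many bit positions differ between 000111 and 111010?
XOR = 111101, count of 1s = 5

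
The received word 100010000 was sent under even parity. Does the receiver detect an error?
Sum of received bits: 1+0+0+0+1+0+0+0+0 = 2; 2 mod 2 = 0. Result is 0 → no error detected.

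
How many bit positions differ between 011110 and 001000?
XOR = 010110, count of 1s = 3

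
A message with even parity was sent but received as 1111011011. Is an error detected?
Sum of received bits: 1+1+1+1+0+1+1+0+1+1 = 8; 8 mod 2 = 0. Result is 0 → no error detected.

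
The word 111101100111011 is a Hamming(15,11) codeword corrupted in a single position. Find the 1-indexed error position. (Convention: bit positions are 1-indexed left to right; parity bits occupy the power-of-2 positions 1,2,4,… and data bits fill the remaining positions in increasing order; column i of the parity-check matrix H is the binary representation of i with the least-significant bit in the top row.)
Syndrome s = H · r^T (mod 2), r = 111101100111011:
  s[0] = (101010101010101)·(111101100111011) mod 2 = 1+0+1+0+0+0+1+0+0+0+1+0+0+0+1 mod 2 = 1
  s[1] = (011001100110011)·(111101100111011) mod 2 = 0+1+1+0+0+1+1+0+0+1+1+0+0+1+1 mod 2 = 0
  s[2] = (000111100001111)·(111101100111011) mod 2 = 0+0+0+1+0+1+1+0+0+0+0+1+0+1+1 mod 2 = 0
  s[3] = (000000011111111)·(111101100111011) mod 2 = 0+0+0+0+0+0+0+0+0+1+1+1+0+1+1 mod 2 = 1
Syndrome = 1001
Column i of H is the binary representation of i, so the syndrome is the binary index of the flipped bit.
Read s = 1001 with s[0] as LSB: 1·2^0 + 0·2^1 + 0·2^2 + 1·2^3 = 9.
Error is at bit position 9.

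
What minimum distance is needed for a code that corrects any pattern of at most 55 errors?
Correcting t errors requires d_min ≥ 2t + 1 = 2·55 + 1 = 111.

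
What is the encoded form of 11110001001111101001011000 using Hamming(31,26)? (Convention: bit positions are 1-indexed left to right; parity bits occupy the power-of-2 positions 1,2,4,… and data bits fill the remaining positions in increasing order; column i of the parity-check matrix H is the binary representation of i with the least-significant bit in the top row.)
Codeword c = d · G (mod 2), d = 11110001001111101001011000:
  c[0] = d·G[:,0] = (11110001001111101001011000)·(11011010101101010101010101) mod 2 = 1+1+0+1+0+0+0+0+0+0+1+1+0+1+0+0+0+0+0+1+0+1+0+0+0+0 mod 2 = 0
  c[1] = d·G[:,1] = (11110001001111101001011000)·(10110110011011001100110011) mod 2 = 1+0+1+1+0+0+0+0+0+0+1+0+1+1+0+0+1+0+0+0+0+1+0+0+0+0 mod 2 = 0
  c[2] = d·G[:,2] = (11110001001111101001011000)·(10000000000000000000000000) mod 2 = 1+0+0+0+0+0+0+0+0+0+0+0+0+0+0+0+0+0+0+0+0+0+0+0+0+0 mod 2 = 1
  c[3] = d·G[:,3] = (11110001001111101001011000)·(01110001111000111100001111) mod 2 = 0+1+1+1+0+0+0+1+0+0+1+0+0+0+1+0+1+0+0+0+0+0+1+0+0+0 mod 2 = 0
  c[4] = d·G[:,4] = (11110001001111101001011000)·(01000000000000000000000000) mod 2 = 0+1+0+0+0+0+0+0+0+0+0+0+0+0+0+0+0+0+0+0+0+0+0+0+0+0 mod 2 = 1
  c[5] = d·G[:,5] = (11110001001111101001011000)·(00100000000000000000000000) mod 2 = 0+0+1+0+0+0+0+0+0+0+0+0+0+0+0+0+0+0+0+0+0+0+0+0+0+0 mod 2 = 1
  c[6] = d·G[:,6] = (11110001001111101001011000)·(00010000000000000000000000) mod 2 = 0+0+0+1+0+0+0+0+0+0+0+0+0+0+0+0+0+0+0+0+0+0+0+0+0+0 mod 2 = 1
  c[7] = d·G[:,7] = (11110001001111101001011000)·(00001111111000000011111111) mod 2 = 0+0+0+0+0+0+0+1+0+0+1+0+0+0+0+0+0+0+0+1+0+1+1+0+0+0 mod 2 = 1
  c[8] = d·G[:,8] = (11110001001111101001011000)·(00001000000000000000000000) mod 2 = 0+0+0+0+0+0+0+0+0+0+0+0+0+0+0+0+0+0+0+0+0+0+0+0+0+0 mod 2 = 0
  c[9] = d·G[:,9] = (11110001001111101001011000)·(00000100000000000000000000) mod 2 = 0+0+0+0+0+0+0+0+0+0+0+0+0+0+0+0+0+0+0+0+0+0+0+0+0+0 mod 2 = 0
  c[10] = d·G[:,10] = (11110001001111101001011000)·(00000010000000000000000000) mod 2 = 0+0+0+0+0+0+0+0+0+0+0+0+0+0+0+0+0+0+0+0+0+0+0+0+0+0 mod 2 = 0
  c[11] = d·G[:,11] = (11110001001111101001011000)·(00000001000000000000000000) mod 2 = 0+0+0+0+0+0+0+1+0+0+0+0+0+0+0+0+0+0+0+0+0+0+0+0+0+0 mod 2 = 1
  c[12] = d·G[:,12] = (11110001001111101001011000)·(00000000100000000000000000) mod 2 = 0+0+0+0+0+0+0+0+0+0+0+0+0+0+0+0+0+0+0+0+0+0+0+0+0+0 mod 2 = 0
  c[13] = d·G[:,13] = (11110001001111101001011000)·(00000000010000000000000000) mod 2 = 0+0+0+0+0+0+0+0+0+0+0+0+0+0+0+0+0+0+0+0+0+0+0+0+0+0 mod 2 = 0
  c[14] = d·G[:,14] = (11110001001111101001011000)·(00000000001000000000000000) mod 2 = 0+0+0+0+0+0+0+0+0+0+1+0+0+0+0+0+0+0+0+0+0+0+0+0+0+0 mod 2 = 1
  c[15] = d·G[:,15] = (11110001001111101001011000)·(00000000000111111111111111) mod 2 = 0+0+0+0+0+0+0+0+0+0+0+1+1+1+1+0+1+0+0+1+0+1+1+0+0+0 mod 2 = 0
  c[16] = d·G[:,16] = (11110001001111101001011000)·(00000000000100000000000000) mod 2 = 0+0+0+0+0+0+0+0+0+0+0+1+0+0+0+0+0+0+0+0+0+0+0+0+0+0 mod 2 = 1
  c[17] = d·G[:,17] = (11110001001111101001011000)·(00000000000010000000000000) mod 2 = 0+0+0+0+0+0+0+0+0+0+0+0+1+0+0+0+0+0+0+0+0+0+0+0+0+0 mod 2 = 1
  c[18] = d·G[:,18] = (11110001001111101001011000)·(00000000000001000000000000) mod 2 = 0+0+0+0+0+0+0+0+0+0+0+0+0+1+0+0+0+0+0+0+0+0+0+0+0+0 mod 2 = 1
  c[19] = d·G[:,19] = (11110001001111101001011000)·(00000000000000100000000000) mod 2 = 0+0+0+0+0+0+0+0+0+0+0+0+0+0+1+0+0+0+0+0+0+0+0+0+0+0 mod 2 = 1
  c[20] = d·G[:,20] = (11110001001111101001011000)·(00000000000000010000000000) mod 2 = 0+0+0+0+0+0+0+0+0+0+0+0+0+0+0+0+0+0+0+0+0+0+0+0+0+0 mod 2 = 0
  c[21] = d·G[:,21] = (11110001001111101001011000)·(00000000000000001000000000) mod 2 = 0+0+0+0+0+0+0+0+0+0+0+0+0+0+0+0+1+0+0+0+0+0+0+0+0+0 mod 2 = 1
  c[22] = d·G[:,22] = (11110001001111101001011000)·(00000000000000000100000000) mod 2 = 0+0+0+0+0+0+0+0+0+0+0+0+0+0+0+0+0+0+0+0+0+0+0+0+0+0 mod 2 = 0
  c[23] = d·G[:,23] = (11110001001111101001011000)·(00000000000000000010000000) mod 2 = 0+0+0+0+0+0+0+0+0+0+0+0+0+0+0+0+0+0+0+0+0+0+0+0+0+0 mod 2 = 0
  c[24] = d·G[:,24] = (11110001001111101001011000)·(00000000000000000001000000) mod 2 = 0+0+0+0+0+0+0+0+0+0+0+0+0+0+0+0+0+0+0+1+0+0+0+0+0+0 mod 2 = 1
  c[25] = d·G[:,25] = (11110001001111101001011000)·(00000000000000000000100000) mod 2 = 0+0+0+0+0+0+0+0+0+0+0+0+0+0+0+0+0+0+0+0+0+0+0+0+0+0 mod 2 = 0
  c[26] = d·G[:,26] = (11110001001111101001011000)·(00000000000000000000010000) mod 2 = 0+0+0+0+0+0+0+0+0+0+0+0+0+0+0+0+0+0+0+0+0+1+0+0+0+0 mod 2 = 1
  c[27] = d·G[:,27] = (11110001001111101001011000)·(00000000000000000000001000) mod 2 = 0+0+0+0+0+0+0+0+0+0+0+0+0+0+0+0+0+0+0+0+0+0+1+0+0+0 mod 2 = 1
  c[28] = d·G[:,28] = (11110001001111101001011000)·(00000000000000000000000100) mod 2 = 0+0+0+0+0+0+0+0+0+0+0+0+0+0+0+0+0+0+0+0+0+0+0+0+0+0 mod 2 = 0
  c[29] = d·G[:,29] = (11110001001111101001011000)·(00000000000000000000000010) mod 2 = 0+0+0+0+0+0+0+0+0+0+0+0+0+0+0+0+0+0+0+0+0+0+0+0+0+0 mod 2 = 0
  c[30] = d·G[:,30] = (11110001001111101001011000)·(00000000000000000000000001) mod 2 = 0+0+0+0+0+0+0+0+0+0+0+0+0+0+0+0+0+0+0+0+0+0+0+0+0+0 mod 2 = 0
Codeword = 0010111100010010111101001011000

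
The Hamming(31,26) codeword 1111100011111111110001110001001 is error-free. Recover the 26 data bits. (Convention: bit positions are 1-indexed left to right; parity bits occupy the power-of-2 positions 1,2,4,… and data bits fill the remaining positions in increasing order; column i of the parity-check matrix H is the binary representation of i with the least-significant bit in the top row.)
Parity bits occupy power-of-2 positions; data bits are at positions {3,5,6,7,9,10,11,12,13,14,15,17,18,19,20,21,22,23,24,25,26,27,28,29,30,31} (1-indexed).
Extract: c[3]=1 c[5]=1 c[6]=0 c[7]=0 c[9]=1 c[10]=1 c[11]=1 c[12]=1 c[13]=1 c[14]=1 c[15]=1 c[17]=1 c[18]=1 c[19]=0 c[20]=0 c[21]=0 c[22]=1 c[23]=1 c[24]=1 c[25]=0 c[26]=0 c[27]=0 c[28]=1 c[29]=0 c[30]=0 c[31]=1
Data = 11001111111110001110001001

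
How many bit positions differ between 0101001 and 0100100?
XOR = 0001101, count of 1s = 3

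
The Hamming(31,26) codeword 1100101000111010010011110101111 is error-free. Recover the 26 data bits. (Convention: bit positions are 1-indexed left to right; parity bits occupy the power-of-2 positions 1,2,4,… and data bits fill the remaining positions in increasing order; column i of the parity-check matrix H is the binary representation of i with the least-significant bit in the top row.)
Parity bits occupy power-of-2 positions; data bits are at positions {3,5,6,7,9,10,11,12,13,14,15,17,18,19,20,21,22,23,24,25,26,27,28,29,30,31} (1-indexed).
Extract: c[3]=0 c[5]=1 c[6]=0 c[7]=1 c[9]=0 c[10]=0 c[11]=1 c[12]=1 c[13]=1 c[14]=0 c[15]=1 c[17]=0 c[18]=1 c[19]=0 c[20]=0 c[21]=1 c[22]=1 c[23]=1 c[24]=1 c[25]=0 c[26]=1 c[27]=0 c[28]=1 c[29]=1 c[30]=1 c[31]=1
Data = 01010011101010011110101111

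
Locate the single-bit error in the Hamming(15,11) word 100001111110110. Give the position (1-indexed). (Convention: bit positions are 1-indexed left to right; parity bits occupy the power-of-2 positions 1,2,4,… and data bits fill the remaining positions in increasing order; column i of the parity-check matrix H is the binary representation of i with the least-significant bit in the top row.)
Syndrome s = H · r^T (mod 2), r = 100001111110110:
  s[0] = (101010101010101)·(100001111110110) mod 2 = 1+0+0+0+0+0+1+0+1+0+1+0+1+0+0 mod 2 = 1
  s[1] = (011001100110011)·(100001111110110) mod 2 = 0+0+0+0+0+1+1+0+0+1+1+0+0+1+0 mod 2 = 1
  s[2] = (000111100001111)·(100001111110110) mod 2 = 0+0+0+0+0+1+1+0+0+0+0+0+1+1+0 mod 2 = 0
  s[3] = (000000011111111)·(100001111110110) mod 2 = 0+0+0+0+0+0+0+1+1+1+1+0+1+1+0 mod 2 = 0
Syndrome = 1100
Column i of H is the binary representation of i, so the syndrome is the binary index of the flipped bit.
Read s = 1100 with s[0] as LSB: 1·2^0 + 1·2^1 + 0·2^2 + 0·2^3 = 3.
Error is at bit position 3.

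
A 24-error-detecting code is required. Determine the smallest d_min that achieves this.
Detecting e errors requires d_min ≥ e + 1 = 24 + 1 = 25.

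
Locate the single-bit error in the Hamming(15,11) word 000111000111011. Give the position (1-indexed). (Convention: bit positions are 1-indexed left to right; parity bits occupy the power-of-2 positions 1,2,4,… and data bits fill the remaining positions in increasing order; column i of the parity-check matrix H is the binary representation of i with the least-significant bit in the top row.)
Syndrome s = H · r^T (mod 2), r = 000111000111011:
  s[0] = (101010101010101)·(000111000111011) mod 2 = 0+0+0+0+1+0+0+0+0+0+1+0+0+0+1 mod 2 = 1
  s[1] = (011001100110011)·(000111000111011) mod 2 = 0+0+0+0+0+1+0+0+0+1+1+0+0+1+1 mod 2 = 1
  s[2] = (000111100001111)·(000111000111011) mod 2 = 0+0+0+1+1+1+0+0+0+0+0+1+0+1+1 mod 2 = 0
  s[3] = (000000011111111)·(000111000111011) mod 2 = 0+0+0+0+0+0+0+0+0+1+1+1+0+1+1 mod 2 = 1
Syndrome = 1101
Column i of H is the binary representation of i, so the syndrome is the binary index of the flipped bit.
Read s = 1101 with s[0] as LSB: 1·2^0 + 1·2^1 + 0·2^2 + 1·2^3 = 11.
Error is at bit position 11.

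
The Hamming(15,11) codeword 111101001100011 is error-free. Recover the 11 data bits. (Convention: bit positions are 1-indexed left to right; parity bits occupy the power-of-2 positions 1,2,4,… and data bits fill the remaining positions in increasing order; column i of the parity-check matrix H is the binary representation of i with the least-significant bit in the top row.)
Parity bits occupy power-of-2 positions; data bits are at positions {3,5,6,7,9,10,11,12,13,14,15} (1-indexed).
Extract: c[3]=1 c[5]=0 c[6]=1 c[7]=0 c[9]=1 c[10]=1 c[11]=0 c[12]=0 c[13]=0 c[14]=1 c[15]=1
Data = 10101100011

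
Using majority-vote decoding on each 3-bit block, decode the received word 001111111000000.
Split into 3-bit blocks and majority-vote each:
  block 1 = 001: 1 ones, 2 zeros → 0
  block 2 = 111: 3 ones, 0 zeros → 1
  block 3 = 111: 3 ones, 0 zeros → 1
  block 4 = 000: 0 ones, 3 zeros → 0
  block 5 = 000: 0 ones, 3 zeros → 0
Decoded = 01100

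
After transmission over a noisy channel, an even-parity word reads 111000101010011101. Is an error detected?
Sum of received bits: 1+1+1+0+0+0+1+0+1+0+1+0+0+1+1+1+0+1 = 10; 10 mod 2 = 0. Result is 0 → no error detected.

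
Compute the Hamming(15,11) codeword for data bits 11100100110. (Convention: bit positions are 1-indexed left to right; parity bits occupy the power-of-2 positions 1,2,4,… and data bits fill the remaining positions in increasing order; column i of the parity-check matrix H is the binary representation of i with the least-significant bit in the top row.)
Codeword c = d · G (mod 2), d = 11100100110:
  c[0] = d·G[:,0] = (11100100110)·(11011010101) mod 2 = 1+1+0+0+0+0+0+0+1+0+0 mod 2 = 1
  c[1] = d·G[:,1] = (11100100110)·(10110110011) mod 2 = 1+0+1+0+0+1+0+0+0+1+0 mod 2 = 0
  c[2] = d·G[:,2] = (11100100110)·(10000000000) mod 2 = 1+0+0+0+0+0+0+0+0+0+0 mod 2 = 1
  c[3] = d·G[:,3] = (11100100110)·(01110001111) mod 2 = 0+1+1+0+0+0+0+0+1+1+0 mod 2 = 0
  c[4] = d·G[:,4] = (11100100110)·(01000000000) mod 2 = 0+1+0+0+0+0+0+0+0+0+0 mod 2 = 1
  c[5] = d·G[:,5] = (11100100110)·(00100000000) mod 2 = 0+0+1+0+0+0+0+0+0+0+0 mod 2 = 1
  c[6] = d·G[:,6] = (11100100110)·(00010000000) mod 2 = 0+0+0+0+0+0+0+0+0+0+0 mod 2 = 0
  c[7] = d·G[:,7] = (11100100110)·(00001111111) mod 2 = 0+0+0+0+0+1+0+0+1+1+0 mod 2 = 1
  c[8] = d·G[:,8] = (11100100110)·(00001000000) mod 2 = 0+0+0+0+0+0+0+0+0+0+0 mod 2 = 0
  c[9] = d·G[:,9] = (11100100110)·(00000100000) mod 2 = 0+0+0+0+0+1+0+0+0+0+0 mod 2 = 1
  c[10] = d·G[:,10] = (11100100110)·(00000010000) mod 2 = 0+0+0+0+0+0+0+0+0+0+0 mod 2 = 0
  c[11] = d·G[:,11] = (11100100110)·(00000001000) mod 2 = 0+0+0+0+0+0+0+0+0+0+0 mod 2 = 0
  c[12] = d·G[:,12] = (11100100110)·(00000000100) mod 2 = 0+0+0+0+0+0+0+0+1+0+0 mod 2 = 1
  c[13] = d·G[:,13] = (11100100110)·(00000000010) mod 2 = 0+0+0+0+0+0+0+0+0+1+0 mod 2 = 1
  c[14] = d·G[:,14] = (11100100110)·(00000000001) mod 2 = 0+0+0+0+0+0+0+0+0+0+0 mod 2 = 0
Codeword = 101011010100110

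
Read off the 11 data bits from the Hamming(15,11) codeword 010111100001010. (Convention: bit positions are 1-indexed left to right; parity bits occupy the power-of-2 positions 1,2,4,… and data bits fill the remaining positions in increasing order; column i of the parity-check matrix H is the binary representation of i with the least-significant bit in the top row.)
Parity bits occupy power-of-2 positions; data bits are at positions {3,5,6,7,9,10,11,12,13,14,15} (1-indexed).
Extract: c[3]=0 c[5]=1 c[6]=1 c[7]=1 c[9]=0 c[10]=0 c[11]=0 c[12]=1 c[13]=0 c[14]=1 c[15]=0
Data = 01110001010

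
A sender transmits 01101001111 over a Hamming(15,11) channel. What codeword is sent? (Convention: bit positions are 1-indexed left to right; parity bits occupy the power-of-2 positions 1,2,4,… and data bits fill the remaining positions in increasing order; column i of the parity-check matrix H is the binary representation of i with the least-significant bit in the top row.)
Codeword c = d · G (mod 2), d = 01101001111:
  c[0] = d·G[:,0] = (01101001111)·(11011010101) mod 2 = 0+1+0+0+1+0+0+0+1+0+1 mod 2 = 0
  c[1] = d·G[:,1] = (01101001111)·(10110110011) mod 2 = 0+0+1+0+0+0+0+0+0+1+1 mod 2 = 1
  c[2] = d·G[:,2] = (01101001111)·(10000000000) mod 2 = 0+0+0+0+0+0+0+0+0+0+0 mod 2 = 0
  c[3] = d·G[:,3] = (01101001111)·(01110001111) mod 2 = 0+1+1+0+0+0+0+1+1+1+1 mod 2 = 0
  c[4] = d·G[:,4] = (01101001111)·(01000000000) mod 2 = 0+1+0+0+0+0+0+0+0+0+0 mod 2 = 1
  c[5] = d·G[:,5] = (01101001111)·(00100000000) mod 2 = 0+0+1+0+0+0+0+0+0+0+0 mod 2 = 1
  c[6] = d·G[:,6] = (01101001111)·(00010000000) mod 2 = 0+0+0+0+0+0+0+0+0+0+0 mod 2 = 0
  c[7] = d·G[:,7] = (01101001111)·(00001111111) mod 2 = 0+0+0+0+1+0+0+1+1+1+1 mod 2 = 1
  c[8] = d·G[:,8] = (01101001111)·(00001000000) mod 2 = 0+0+0+0+1+0+0+0+0+0+0 mod 2 = 1
  c[9] = d·G[:,9] = (01101001111)·(00000100000) mod 2 = 0+0+0+0+0+0+0+0+0+0+0 mod 2 = 0
  c[10] = d·G[:,10] = (01101001111)·(00000010000) mod 2 = 0+0+0+0+0+0+0+0+0+0+0 mod 2 = 0
  c[11] = d·G[:,11] = (01101001111)·(00000001000) mod 2 = 0+0+0+0+0+0+0+1+0+0+0 mod 2 = 1
  c[12] = d·G[:,12] = (01101001111)·(00000000100) mod 2 = 0+0+0+0+0+0+0+0+1+0+0 mod 2 = 1
  c[13] = d·G[:,13] = (01101001111)·(00000000010) mod 2 = 0+0+0+0+0+0+0+0+0+1+0 mod 2 = 1
  c[14] = d·G[:,14] = (01101001111)·(00000000001) mod 2 = 0+0+0+0+0+0+0+0+0+0+1 mod 2 = 1
Codeword = 010011011001111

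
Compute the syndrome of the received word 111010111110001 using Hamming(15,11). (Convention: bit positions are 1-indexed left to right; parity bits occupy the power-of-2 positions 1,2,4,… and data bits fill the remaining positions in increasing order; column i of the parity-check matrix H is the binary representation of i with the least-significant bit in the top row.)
Syndrome s = H · r^T (mod 2), r = 111010111110001:
  s[0] = (101010101010101)·(111010111110001) mod 2 = 1+0+1+0+1+0+1+0+1+0+1+0+0+0+1 mod 2 = 1
  s[1] = (011001100110011)·(111010111110001) mod 2 = 0+1+1+0+0+0+1+0+0+1+1+0+0+0+1 mod 2 = 0
  s[2] = (000111100001111)·(111010111110001) mod 2 = 0+0+0+0+1+0+1+0+0+0+0+0+0+0+1 mod 2 = 1
  s[3] = (000000011111111)·(111010111110001) mod 2 = 0+0+0+0+0+0+0+1+1+1+1+0+0+0+1 mod 2 = 1
Syndrome = 1011
Non-zero syndrome: error at position 13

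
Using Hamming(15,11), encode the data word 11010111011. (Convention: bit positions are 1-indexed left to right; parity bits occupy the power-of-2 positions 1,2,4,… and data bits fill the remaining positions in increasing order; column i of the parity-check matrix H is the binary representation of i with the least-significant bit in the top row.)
Codeword c = d · G (mod 2), d = 11010111011:
  c[0] = d·G[:,0] = (11010111011)·(11011010101) mod 2 = 1+1+0+1+0+0+1+0+0+0+1 mod 2 = 1
  c[1] = d·G[:,1] = (11010111011)·(10110110011) mod 2 = 1+0+0+1+0+1+1+0+0+1+1 mod 2 = 0
  c[2] = d·G[:,2] = (11010111011)·(10000000000) mod 2 = 1+0+0+0+0+0+0+0+0+0+0 mod 2 = 1
  c[3] = d·G[:,3] = (11010111011)·(01110001111) mod 2 = 0+1+0+1+0+0+0+1+0+1+1 mod 2 = 1
  c[4] = d·G[:,4] = (11010111011)·(01000000000) mod 2 = 0+1+0+0+0+0+0+0+0+0+0 mod 2 = 1
  c[5] = d·G[:,5] = (11010111011)·(00100000000) mod 2 = 0+0+0+0+0+0+0+0+0+0+0 mod 2 = 0
  c[6] = d·G[:,6] = (11010111011)·(00010000000) mod 2 = 0+0+0+1+0+0+0+0+0+0+0 mod 2 = 1
  c[7] = d·G[:,7] = (11010111011)·(00001111111) mod 2 = 0+0+0+0+0+1+1+1+0+1+1 mod 2 = 1
  c[8] = d·G[:,8] = (11010111011)·(00001000000) mod 2 = 0+0+0+0+0+0+0+0+0+0+0 mod 2 = 0
  c[9] = d·G[:,9] = (11010111011)·(00000100000) mod 2 = 0+0+0+0+0+1+0+0+0+0+0 mod 2 = 1
  c[10] = d·G[:,10] = (11010111011)·(00000010000) mod 2 = 0+0+0+0+0+0+1+0+0+0+0 mod 2 = 1
  c[11] = d·G[:,11] = (11010111011)·(00000001000) mod 2 = 0+0+0+0+0+0+0+1+0+0+0 mod 2 = 1
  c[12] = d·G[:,12] = (11010111011)·(00000000100) mod 2 = 0+0+0+0+0+0+0+0+0+0+0 mod 2 = 0
  c[13] = d·G[:,13] = (11010111011)·(00000000010) mod 2 = 0+0+0+0+0+0+0+0+0+1+0 mod 2 = 1
  c[14] = d·G[:,14] = (11010111011)·(00000000001) mod 2 = 0+0+0+0+0+0+0+0+0+0+1 mod 2 = 1
Codeword = 101110110111011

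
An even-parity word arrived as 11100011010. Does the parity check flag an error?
Sum of received bits: 1+1+1+0+0+0+1+1+0+1+0 = 6; 6 mod 2 = 0. Result is 0 → no error detected.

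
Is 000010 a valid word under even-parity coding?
Sum of all bits: 0+0+0+0+1+0 = 1; 1 mod 2 = 1. Result is 1 → parity error detected.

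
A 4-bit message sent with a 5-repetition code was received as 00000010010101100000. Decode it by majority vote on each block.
Split into 5-bit blocks and majority-vote each:
  block 1 = 00000: 0 ones, 5 zeros → 0
  block 2 = 01001: 2 ones, 3 zeros → 0
  block 3 = 01011: 3 ones, 2 zeros → 1
  block 4 = 00000: 0 ones, 5 zeros → 0
Decoded = 0010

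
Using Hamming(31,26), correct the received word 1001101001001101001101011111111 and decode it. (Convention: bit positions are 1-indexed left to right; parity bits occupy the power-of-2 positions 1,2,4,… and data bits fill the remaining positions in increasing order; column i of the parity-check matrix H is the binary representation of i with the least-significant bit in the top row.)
Syndrome s = H · r^T (mod 2), r = 1001101001001101001101011111111:
  s[0] = (1010101010101010101010101010101)·(1001101001001101001101011111111) mod 2 = 1+0+0+0+1+0+1+0+0+0+0+0+1+0+0+0+0+0+1+0+0+0+0+0+1+0+1+0+1+0+1 mod 2 = 1
  s[1] = (0110011001100110011001100110011)·(1001101001001101001101011111111) mod 2 = 0+0+0+0+0+0+1+0+0+1+0+0+0+1+0+0+0+0+1+0+0+1+0+0+0+1+1+0+0+1+1 mod 2 = 1
  s[2] = (0001111000011110000111100001111)·(1001101001001101001101011111111) mod 2 = 0+0+0+1+1+0+1+0+0+0+0+0+1+1+0+0+0+0+0+1+0+1+0+0+0+0+0+1+1+1+1 mod 2 = 1
  s[3] = (0000000111111110000000011111111)·(1001101001001101001101011111111) mod 2 = 0+0+0+0+0+0+0+0+0+1+0+0+1+1+0+0+0+0+0+0+0+0+0+1+1+1+1+1+1+1+1 mod 2 = 1
  s[4] = (0000000000000001111111111111111)·(1001101001001101001101011111111) mod 2 = 0+0+0+0+0+0+0+0+0+0+0+0+0+0+0+1+0+0+1+1+0+1+0+1+1+1+1+1+1+1+1 mod 2 = 0
Syndrome = 11110
Column 15 of H equals this syndrome → error at bit 15 (1-indexed).
Flip bit 15: 1001101001001101001101011111111 → 1001101001001111001101011111111
Extract data bits at positions {3,5,6,7,9,10,11,12,13,14,15,17,18,19,20,21,22,23,24,25,26,27,28,29,30,31}: 01010100111001101011111111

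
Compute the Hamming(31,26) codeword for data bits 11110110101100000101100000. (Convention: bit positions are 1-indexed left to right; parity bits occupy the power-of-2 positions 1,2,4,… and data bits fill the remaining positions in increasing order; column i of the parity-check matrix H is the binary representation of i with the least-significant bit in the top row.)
Codeword c = d · G (mod 2), d = 11110110101100000101100000:
  c[0] = d·G[:,0] = (11110110101100000101100000)·(11011010101101010101010101) mod 2 = 1+1+0+1+0+0+1+0+1+0+1+1+0+0+0+0+0+1+0+1+0+0+0+0+0+0 mod 2 = 1
  c[1] = d·G[:,1] = (11110110101100000101100000)·(10110110011011001100110011) mod 2 = 1+0+1+1+0+1+1+0+0+0+1+0+0+0+0+0+0+1+0+0+1+0+0+0+0+0 mod 2 = 0
  c[2] = d·G[:,2] = (11110110101100000101100000)·(10000000000000000000000000) mod 2 = 1+0+0+0+0+0+0+0+0+0+0+0+0+0+0+0+0+0+0+0+0+0+0+0+0+0 mod 2 = 1
  c[3] = d·G[:,3] = (11110110101100000101100000)·(01110001111000111100001111) mod 2 = 0+1+1+1+0+0+0+0+1+0+1+0+0+0+0+0+0+1+0+0+0+0+0+0+0+0 mod 2 = 0
  c[4] = d·G[:,4] = (11110110101100000101100000)·(01000000000000000000000000) mod 2 = 0+1+0+0+0+0+0+0+0+0+0+0+0+0+0+0+0+0+0+0+0+0+0+0+0+0 mod 2 = 1
  c[5] = d·G[:,5] = (11110110101100000101100000)·(00100000000000000000000000) mod 2 = 0+0+1+0+0+0+0+0+0+0+0+0+0+0+0+0+0+0+0+0+0+0+0+0+0+0 mod 2 = 1
  c[6] = d·G[:,6] = (11110110101100000101100000)·(00010000000000000000000000) mod 2 = 0+0+0+1+0+0+0+0+0+0+0+0+0+0+0+0+0+0+0+0+0+0+0+0+0+0 mod 2 = 1
  c[7] = d·G[:,7] = (11110110101100000101100000)·(00001111111000000011111111) mod 2 = 0+0+0+0+0+1+1+0+1+0+1+0+0+0+0+0+0+0+0+1+1+0+0+0+0+0 mod 2 = 0
  c[8] = d·G[:,8] = (11110110101100000101100000)·(00001000000000000000000000) mod 2 = 0+0+0+0+0+0+0+0+0+0+0+0+0+0+0+0+0+0+0+0+0+0+0+0+0+0 mod 2 = 0
  c[9] = d·G[:,9] = (11110110101100000101100000)·(00000100000000000000000000) mod 2 = 0+0+0+0+0+1+0+0+0+0+0+0+0+0+0+0+0+0+0+0+0+0+0+0+0+0 mod 2 = 1
  c[10] = d·G[:,10] = (11110110101100000101100000)·(00000010000000000000000000) mod 2 = 0+0+0+0+0+0+1+0+0+0+0+0+0+0+0+0+0+0+0+0+0+0+0+0+0+0 mod 2 = 1
  c[11] = d·G[:,11] = (11110110101100000101100000)·(00000001000000000000000000) mod 2 = 0+0+0+0+0+0+0+0+0+0+0+0+0+0+0+0+0+0+0+0+0+0+0+0+0+0 mod 2 = 0
  c[12] = d·G[:,12] = (11110110101100000101100000)·(00000000100000000000000000) mod 2 = 0+0+0+0+0+0+0+0+1+0+0+0+0+0+0+0+0+0+0+0+0+0+0+0+0+0 mod 2 = 1
  c[13] = d·G[:,13] = (11110110101100000101100000)·(00000000010000000000000000) mod 2 = 0+0+0+0+0+0+0+0+0+0+0+0+0+0+0+0+0+0+0+0+0+0+0+0+0+0 mod 2 = 0
  c[14] = d·G[:,14] = (11110110101100000101100000)·(00000000001000000000000000) mod 2 = 0+0+0+0+0+0+0+0+0+0+1+0+0+0+0+0+0+0+0+0+0+0+0+0+0+0 mod 2 = 1
  c[15] = d·G[:,15] = (11110110101100000101100000)·(00000000000111111111111111) mod 2 = 0+0+0+0+0+0+0+0+0+0+0+1+0+0+0+0+0+1+0+1+1+0+0+0+0+0 mod 2 = 0
  c[16] = d·G[:,16] = (11110110101100000101100000)·(00000000000100000000000000) mod 2 = 0+0+0+0+0+0+0+0+0+0+0+1+0+0+0+0+0+0+0+0+0+0+0+0+0+0 mod 2 = 1
  c[17] = d·G[:,17] = (11110110101100000101100000)·(00000000000010000000000000) mod 2 = 0+0+0+0+0+0+0+0+0+0+0+0+0+0+0+0+0+0+0+0+0+0+0+0+0+0 mod 2 = 0
  c[18] = d·G[:,18] = (11110110101100000101100000)·(00000000000001000000000000) mod 2 = 0+0+0+0+0+0+0+0+0+0+0+0+0+0+0+0+0+0+0+0+0+0+0+0+0+0 mod 2 = 0
  c[19] = d·G[:,19] = (11110110101100000101100000)·(00000000000000100000000000) mod 2 = 0+0+0+0+0+0+0+0+0+0+0+0+0+0+0+0+0+0+0+0+0+0+0+0+0+0 mod 2 = 0
  c[20] = d·G[:,20] = (11110110101100000101100000)·(00000000000000010000000000) mod 2 = 0+0+0+0+0+0+0+0+0+0+0+0+0+0+0+0+0+0+0+0+0+0+0+0+0+0 mod 2 = 0
  c[21] = d·G[:,21] = (11110110101100000101100000)·(00000000000000001000000000) mod 2 = 0+0+0+0+0+0+0+0+0+0+0+0+0+0+0+0+0+0+0+0+0+0+0+0+0+0 mod 2 = 0
  c[22] = d·G[:,22] = (11110110101100000101100000)·(00000000000000000100000000) mod 2 = 0+0+0+0+0+0+0+0+0+0+0+0+0+0+0+0+0+1+0+0+0+0+0+0+0+0 mod 2 = 1
  c[23] = d·G[:,23] = (11110110101100000101100000)·(00000000000000000010000000) mod 2 = 0+0+0+0+0+0+0+0+0+0+0+0+0+0+0+0+0+0+0+0+0+0+0+0+0+0 mod 2 = 0
  c[24] = d·G[:,24] = (11110110101100000101100000)·(00000000000000000001000000) mod 2 = 0+0+0+0+0+0+0+0+0+0+0+0+0+0+0+0+0+0+0+1+0+0+0+0+0+0 mod 2 = 1
  c[25] = d·G[:,25] = (11110110101100000101100000)·(00000000000000000000100000) mod 2 = 0+0+0+0+0+0+0+0+0+0+0+0+0+0+0+0+0+0+0+0+1+0+0+0+0+0 mod 2 = 1
  c[26] = d·G[:,26] = (11110110101100000101100000)·(00000000000000000000010000) mod 2 = 0+0+0+0+0+0+0+0+0+0+0+0+0+0+0+0+0+0+0+0+0+0+0+0+0+0 mod 2 = 0
  c[27] = d·G[:,27] = (11110110101100000101100000)·(00000000000000000000001000) mod 2 = 0+0+0+0+0+0+0+0+0+0+0+0+0+0+0+0+0+0+0+0+0+0+0+0+0+0 mod 2 = 0
  c[28] = d·G[:,28] = (11110110101100000101100000)·(00000000000000000000000100) mod 2 = 0+0+0+0+0+0+0+0+0+0+0+0+0+0+0+0+0+0+0+0+0+0+0+0+0+0 mod 2 = 0
  c[29] = d·G[:,29] = (11110110101100000101100000)·(00000000000000000000000010) mod 2 = 0+0+0+0+0+0+0+0+0+0+0+0+0+0+0+0+0+0+0+0+0+0+0+0+0+0 mod 2 = 0
  c[30] = d·G[:,30] = (11110110101100000101100000)·(00000000000000000000000001) mod 2 = 0+0+0+0+0+0+0+0+0+0+0+0+0+0+0+0+0+0+0+0+0+0+0+0+0+0 mod 2 = 0
Codeword = 1010111001101010100000101100000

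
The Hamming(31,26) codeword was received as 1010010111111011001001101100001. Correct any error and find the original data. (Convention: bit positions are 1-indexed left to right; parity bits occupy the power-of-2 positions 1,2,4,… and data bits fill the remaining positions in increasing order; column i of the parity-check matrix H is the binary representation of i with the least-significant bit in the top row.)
Syndrome s = H · r^T (mod 2), r = 1010010111111011001001101100001:
  s[0] = (1010101010101010101010101010101)·(1010010111111011001001101100001) mod 2 = 1+0+1+0+0+0+0+0+1+0+1+0+1+0+1+0+0+0+1+0+0+0+1+0+1+0+0+0+0+0+1 mod 2 = 0
  s[1] = (0110011001100110011001100110011)·(1010010111111011001001101100001) mod 2 = 0+0+1+0+0+1+0+0+0+1+1+0+0+0+1+0+0+0+1+0+0+1+1+0+0+1+0+0+0+0+1 mod 2 = 0
  s[2] = (0001111000011110000111100001111)·(1010010111111011001001101100001) mod 2 = 0+0+0+0+0+1+0+0+0+0+0+1+1+0+1+0+0+0+0+0+0+1+1+0+0+0+0+0+0+0+1 mod 2 = 1
  s[3] = (0000000111111110000000011111111)·(1010010111111011001001101100001) mod 2 = 0+0+0+0+0+0+0+1+1+1+1+1+1+0+1+0+0+0+0+0+0+0+0+0+1+1+0+0+0+0+1 mod 2 = 0
  s[4] = (0000000000000001111111111111111)·(1010010111111011001001101100001) mod 2 = 0+0+0+0+0+0+0+0+0+0+0+0+0+0+0+1+0+0+1+0+0+1+1+0+1+1+0+0+0+0+1 mod 2 = 1
Syndrome = 00101
Column 20 of H equals this syndrome → error at bit 20 (1-indexed).
Flip bit 20: 1010010111111011001001101100001 → 1010010111111011001101101100001
Extract data bits at positions {3,5,6,7,9,10,11,12,13,14,15,17,18,19,20,21,22,23,24,25,26,27,28,29,30,31}: 10101111101001101101100001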